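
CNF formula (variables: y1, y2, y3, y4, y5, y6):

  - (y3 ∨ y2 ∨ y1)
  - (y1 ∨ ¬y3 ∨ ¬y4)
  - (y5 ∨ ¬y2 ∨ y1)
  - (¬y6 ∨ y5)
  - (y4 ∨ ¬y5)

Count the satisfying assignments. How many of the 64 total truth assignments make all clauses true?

Case analysis on y1 and y5:
  y1=T, y5=T: forces y4=T; y2, y3, y6 free → 2^3 = 8.
  y1=T, y5=F: forces y6=F; y2, y3, y4 free → 2^3 = 8.
  y1=F, y5=T: remaining (y2,y3,y4,y6) ∈ {(T,F,T,F); (T,F,T,T)} — 2.
  y1=F, y5=F: remaining (y2,y3,y4,y6) ∈ {(F,T,F,F)} — 1.
Total: 8 + 8 + 2 + 1 = 19.

19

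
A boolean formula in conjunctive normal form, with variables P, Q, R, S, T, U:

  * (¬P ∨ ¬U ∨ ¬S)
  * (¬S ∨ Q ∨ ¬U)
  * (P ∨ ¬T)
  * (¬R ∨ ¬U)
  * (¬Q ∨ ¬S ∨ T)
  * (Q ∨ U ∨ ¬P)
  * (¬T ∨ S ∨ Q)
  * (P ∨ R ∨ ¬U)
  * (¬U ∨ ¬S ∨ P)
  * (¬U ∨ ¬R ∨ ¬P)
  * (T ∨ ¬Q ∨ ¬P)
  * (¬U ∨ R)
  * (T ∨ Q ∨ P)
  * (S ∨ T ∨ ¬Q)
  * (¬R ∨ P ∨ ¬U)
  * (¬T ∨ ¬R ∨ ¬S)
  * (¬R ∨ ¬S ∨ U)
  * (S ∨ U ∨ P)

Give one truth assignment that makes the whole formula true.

P=1, Q=1, R=0, S=1, T=1, U=0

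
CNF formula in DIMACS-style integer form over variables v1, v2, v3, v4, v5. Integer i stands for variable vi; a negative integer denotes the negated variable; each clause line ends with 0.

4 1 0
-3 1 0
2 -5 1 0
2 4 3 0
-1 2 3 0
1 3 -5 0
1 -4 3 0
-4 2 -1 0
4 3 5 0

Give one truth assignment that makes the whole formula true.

v1=T, v2=T, v3=F, v4=T, v5=F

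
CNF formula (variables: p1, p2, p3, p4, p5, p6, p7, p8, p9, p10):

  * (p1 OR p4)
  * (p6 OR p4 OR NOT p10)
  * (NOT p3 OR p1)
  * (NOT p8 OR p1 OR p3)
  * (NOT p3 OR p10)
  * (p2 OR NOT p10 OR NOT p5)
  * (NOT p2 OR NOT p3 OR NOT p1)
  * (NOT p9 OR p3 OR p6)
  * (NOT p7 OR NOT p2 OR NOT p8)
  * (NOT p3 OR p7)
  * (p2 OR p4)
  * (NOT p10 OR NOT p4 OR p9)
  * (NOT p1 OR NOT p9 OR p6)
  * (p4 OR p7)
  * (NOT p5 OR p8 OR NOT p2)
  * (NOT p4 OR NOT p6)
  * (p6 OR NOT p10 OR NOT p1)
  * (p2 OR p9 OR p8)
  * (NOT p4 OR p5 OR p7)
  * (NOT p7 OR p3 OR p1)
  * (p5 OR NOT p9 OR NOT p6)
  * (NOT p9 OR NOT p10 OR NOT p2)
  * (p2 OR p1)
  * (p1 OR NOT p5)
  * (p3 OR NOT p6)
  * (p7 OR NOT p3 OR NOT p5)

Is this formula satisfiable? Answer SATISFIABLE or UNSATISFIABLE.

SATISFIABLE

Try p1 = True.
For the remaining variables, p2 = True, p3 = False, p4 = True, p5 = False, p6 = False, p7 = True, p8 = False, p9 = False, p10 = False works.
So p1 = T, p2 = T, p3 = F, p4 = T, p5 = F, p6 = F, p7 = T, p8 = F, p9 = F, p10 = F is a satisfying assignment.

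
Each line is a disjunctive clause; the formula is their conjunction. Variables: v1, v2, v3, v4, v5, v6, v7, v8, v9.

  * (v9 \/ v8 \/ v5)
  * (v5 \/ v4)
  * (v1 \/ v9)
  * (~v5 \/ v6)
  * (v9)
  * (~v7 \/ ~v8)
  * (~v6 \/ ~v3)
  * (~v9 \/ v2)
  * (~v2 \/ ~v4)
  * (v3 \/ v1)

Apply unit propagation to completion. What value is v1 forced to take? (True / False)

True

(v9) stands alone — v9 = True.
(v2 \/ ~v9) with v9 = True leaves only v2, so v2 = True.
In (~v2 \/ ~v4), ~v2 is now false; ~v4 must hold, so v4 = False.
(v5 \/ v4) with v4 = False leaves only v5, so v5 = True.
From (v6 \/ ~v5) and v5 = True: v6 = True.
(~v3 \/ ~v6) with v6 = True leaves only ~v3, so v3 = False.
(v1 \/ v3): since v3 = False, the clause reduces to (v1). v1 = True.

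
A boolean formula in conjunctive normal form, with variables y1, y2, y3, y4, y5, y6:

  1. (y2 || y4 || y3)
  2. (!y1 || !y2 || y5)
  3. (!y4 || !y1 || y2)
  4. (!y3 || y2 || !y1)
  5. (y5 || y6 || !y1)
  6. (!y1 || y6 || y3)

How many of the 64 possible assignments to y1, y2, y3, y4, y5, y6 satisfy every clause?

Split on y1, then y2.
  y1=1, y2=1: y4 free; 3 ways for (y3,y5,y6) × 2^1 = 6.
  y1=1, y2=0: a clause becomes empty — 0.
  y1=0, y2=1: y3, y4, y5, y6 free → 2^4 = 16.
  y1=0, y2=0: y5, y6 free; 3 ways for (y3,y4) × 2^2 = 12.
Total: 6 + 0 + 16 + 12 = 34.

34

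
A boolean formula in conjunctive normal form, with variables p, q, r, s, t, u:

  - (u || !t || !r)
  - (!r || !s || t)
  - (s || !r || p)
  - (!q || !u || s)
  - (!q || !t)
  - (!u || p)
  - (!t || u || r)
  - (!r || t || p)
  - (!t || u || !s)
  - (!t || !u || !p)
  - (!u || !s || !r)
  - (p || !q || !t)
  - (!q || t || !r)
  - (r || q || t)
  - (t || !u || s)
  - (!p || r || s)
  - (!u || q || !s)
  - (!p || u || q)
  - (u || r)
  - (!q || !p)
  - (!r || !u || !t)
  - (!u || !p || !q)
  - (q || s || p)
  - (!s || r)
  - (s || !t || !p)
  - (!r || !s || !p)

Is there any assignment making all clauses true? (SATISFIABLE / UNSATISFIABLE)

UNSATISFIABLE

r = True:
  p = True:
    propagation gives q=False, u=True, t=False, s=False; an empty clause results — contradiction.
  p = False:
    propagation gives s=True, t=True, u=True; an empty clause results — contradiction.
r = False:
  propagation gives u=True, p=True, t=False, q=True; an empty clause results — contradiction.
Every branch closes, so no satisfying assignment exists.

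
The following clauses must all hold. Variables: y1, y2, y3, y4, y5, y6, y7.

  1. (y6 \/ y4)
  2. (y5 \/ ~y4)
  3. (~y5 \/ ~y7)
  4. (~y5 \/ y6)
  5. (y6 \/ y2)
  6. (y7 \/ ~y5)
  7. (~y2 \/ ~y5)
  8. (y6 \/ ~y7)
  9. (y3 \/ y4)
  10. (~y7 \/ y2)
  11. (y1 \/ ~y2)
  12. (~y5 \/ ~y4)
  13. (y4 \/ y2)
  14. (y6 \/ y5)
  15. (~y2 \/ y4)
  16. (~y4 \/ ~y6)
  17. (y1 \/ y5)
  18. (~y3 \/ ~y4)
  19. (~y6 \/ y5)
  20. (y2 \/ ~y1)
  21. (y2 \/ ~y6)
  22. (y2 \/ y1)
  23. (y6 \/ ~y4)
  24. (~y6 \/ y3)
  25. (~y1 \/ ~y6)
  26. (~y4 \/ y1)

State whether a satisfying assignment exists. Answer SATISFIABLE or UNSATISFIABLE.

UNSATISFIABLE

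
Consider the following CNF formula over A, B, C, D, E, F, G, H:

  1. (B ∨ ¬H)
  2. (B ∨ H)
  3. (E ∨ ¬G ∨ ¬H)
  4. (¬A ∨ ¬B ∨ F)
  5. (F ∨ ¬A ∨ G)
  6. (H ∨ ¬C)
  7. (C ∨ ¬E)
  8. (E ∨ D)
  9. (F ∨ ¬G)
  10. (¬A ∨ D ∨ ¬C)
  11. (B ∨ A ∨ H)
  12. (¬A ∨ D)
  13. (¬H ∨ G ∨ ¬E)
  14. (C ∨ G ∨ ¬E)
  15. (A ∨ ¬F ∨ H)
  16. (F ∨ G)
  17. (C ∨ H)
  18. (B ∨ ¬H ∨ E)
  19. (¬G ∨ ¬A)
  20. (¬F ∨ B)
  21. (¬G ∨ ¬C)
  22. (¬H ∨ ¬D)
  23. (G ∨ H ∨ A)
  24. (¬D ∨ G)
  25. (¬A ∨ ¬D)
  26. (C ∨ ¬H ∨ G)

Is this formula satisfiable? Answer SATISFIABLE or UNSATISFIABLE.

H = True:
  propagation gives B=True, D=False, E=True, C=True; an empty clause results — contradiction.
H = False:
  propagation gives B=True, C=False; an empty clause results — contradiction.
Every branch closes, so no satisfying assignment exists.

UNSATISFIABLE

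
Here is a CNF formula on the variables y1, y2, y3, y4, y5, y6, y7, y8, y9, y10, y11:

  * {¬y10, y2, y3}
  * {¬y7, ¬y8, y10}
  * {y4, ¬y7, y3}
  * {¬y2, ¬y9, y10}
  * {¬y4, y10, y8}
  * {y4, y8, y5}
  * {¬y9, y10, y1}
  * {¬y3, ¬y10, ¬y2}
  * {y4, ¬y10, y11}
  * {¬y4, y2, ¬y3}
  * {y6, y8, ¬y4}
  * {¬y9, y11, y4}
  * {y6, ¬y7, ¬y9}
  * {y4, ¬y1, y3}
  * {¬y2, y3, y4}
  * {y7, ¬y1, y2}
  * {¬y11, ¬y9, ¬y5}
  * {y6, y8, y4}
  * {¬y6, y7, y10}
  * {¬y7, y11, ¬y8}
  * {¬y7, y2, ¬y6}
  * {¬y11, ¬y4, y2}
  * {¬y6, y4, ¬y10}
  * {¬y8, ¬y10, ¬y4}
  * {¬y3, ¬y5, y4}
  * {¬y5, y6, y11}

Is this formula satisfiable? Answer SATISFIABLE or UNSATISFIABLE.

SATISFIABLE

y9 occurs only negated in the remaining clauses — set y9 = False.
Try y1 = True.
The remaining clauses are satisfied by y2 = True, y3 = True, y4 = False, y5 = False, y6 = False, y7 = False, y8 = True, y10 = False, y11 = True.
So y1=1, y2=1, y3=1, y4=0, y5=0, y6=0, y7=0, y8=1, y9=0, y10=0, y11=1 is a satisfying assignment.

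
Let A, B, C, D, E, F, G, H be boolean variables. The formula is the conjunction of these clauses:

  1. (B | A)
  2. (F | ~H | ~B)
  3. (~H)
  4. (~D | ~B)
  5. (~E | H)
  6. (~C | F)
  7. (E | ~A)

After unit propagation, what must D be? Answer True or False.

(~H) is a unit clause: H = False.
(~E | H) with H = False leaves only ~E, so E = False.
(~A | E) with E = False leaves only ~A, so A = False.
From (B | A) and A = False: B = True.
In (~D | ~B), ~B is now false; ~D must hold, so D = False.

False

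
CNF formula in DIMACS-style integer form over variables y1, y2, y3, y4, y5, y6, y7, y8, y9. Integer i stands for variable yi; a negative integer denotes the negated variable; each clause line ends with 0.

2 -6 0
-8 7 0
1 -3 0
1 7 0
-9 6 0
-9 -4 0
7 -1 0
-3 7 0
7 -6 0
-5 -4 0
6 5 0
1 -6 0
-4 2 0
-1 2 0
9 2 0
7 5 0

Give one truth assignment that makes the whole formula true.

Pure literal: y2 appears only positively; assign y2 = True.
y3 occurs only negated in the remaining clauses — set y3 = False.
Try y1 = True.
  then y7 is forced to True.
For the remaining variables, y4 = False, y5 = True, y6 = False, y8 = True, y9 = False works.
Every clause has at least one true literal under this assignment.

y1=T, y2=T, y3=F, y4=F, y5=T, y6=F, y7=T, y8=T, y9=F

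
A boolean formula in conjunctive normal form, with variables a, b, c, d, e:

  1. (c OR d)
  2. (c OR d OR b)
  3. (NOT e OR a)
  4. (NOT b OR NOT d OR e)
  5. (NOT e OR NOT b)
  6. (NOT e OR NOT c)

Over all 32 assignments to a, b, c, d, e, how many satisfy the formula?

9

Case analysis on e and b:
  e=1, b=1: a clause becomes empty — 0.
  e=1, b=0: remaining (a,c,d) ∈ {(1,0,1)} — 1.
  e=0, b=1: remaining (a,c,d) ∈ {(0,1,0); (1,1,0)} — 2.
  e=0, b=0: a free; 3 ways for (c,d) × 2^1 = 6.
Total: 0 + 1 + 2 + 6 = 9.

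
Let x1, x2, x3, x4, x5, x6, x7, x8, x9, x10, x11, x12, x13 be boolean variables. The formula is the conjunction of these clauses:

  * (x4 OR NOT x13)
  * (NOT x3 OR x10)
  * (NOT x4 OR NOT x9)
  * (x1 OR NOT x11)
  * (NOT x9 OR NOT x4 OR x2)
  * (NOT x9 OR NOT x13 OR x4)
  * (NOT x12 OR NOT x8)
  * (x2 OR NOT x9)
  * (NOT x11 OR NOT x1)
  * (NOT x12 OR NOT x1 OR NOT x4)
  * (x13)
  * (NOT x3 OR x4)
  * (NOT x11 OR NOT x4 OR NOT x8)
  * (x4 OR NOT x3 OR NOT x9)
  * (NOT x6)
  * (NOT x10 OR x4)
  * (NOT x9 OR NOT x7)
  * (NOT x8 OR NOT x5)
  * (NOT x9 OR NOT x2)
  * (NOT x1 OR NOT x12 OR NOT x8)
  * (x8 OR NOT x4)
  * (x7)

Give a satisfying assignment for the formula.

x1=T, x2=F, x3=F, x4=T, x5=F, x6=F, x7=T, x8=T, x9=F, x10=T, x11=F, x12=F, x13=T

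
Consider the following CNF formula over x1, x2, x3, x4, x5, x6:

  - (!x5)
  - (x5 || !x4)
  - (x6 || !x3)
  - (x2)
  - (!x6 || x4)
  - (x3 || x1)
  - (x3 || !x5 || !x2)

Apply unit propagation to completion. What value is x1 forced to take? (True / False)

Unit clause (!x5) sets x5 = False.
(x5 || !x4) with x5 = False leaves only !x4, so x4 = False.
(x2) stands alone — x2 = True.
In (x4 || !x6), x4 is now false; !x6 must hold, so x6 = False.
From (x6 || !x3) and x6 = False: x3 = False.
From (x3 || x1) and x3 = False: x1 = True.

True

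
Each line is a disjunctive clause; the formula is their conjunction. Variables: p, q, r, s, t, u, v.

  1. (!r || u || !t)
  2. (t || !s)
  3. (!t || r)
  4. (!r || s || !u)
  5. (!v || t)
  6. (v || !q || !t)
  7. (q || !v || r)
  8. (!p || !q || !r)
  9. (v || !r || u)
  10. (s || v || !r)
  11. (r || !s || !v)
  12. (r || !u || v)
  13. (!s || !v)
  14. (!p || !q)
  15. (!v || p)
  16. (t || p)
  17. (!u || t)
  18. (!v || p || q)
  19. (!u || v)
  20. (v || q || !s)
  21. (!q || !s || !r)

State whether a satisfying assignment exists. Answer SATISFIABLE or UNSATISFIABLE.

SATISFIABLE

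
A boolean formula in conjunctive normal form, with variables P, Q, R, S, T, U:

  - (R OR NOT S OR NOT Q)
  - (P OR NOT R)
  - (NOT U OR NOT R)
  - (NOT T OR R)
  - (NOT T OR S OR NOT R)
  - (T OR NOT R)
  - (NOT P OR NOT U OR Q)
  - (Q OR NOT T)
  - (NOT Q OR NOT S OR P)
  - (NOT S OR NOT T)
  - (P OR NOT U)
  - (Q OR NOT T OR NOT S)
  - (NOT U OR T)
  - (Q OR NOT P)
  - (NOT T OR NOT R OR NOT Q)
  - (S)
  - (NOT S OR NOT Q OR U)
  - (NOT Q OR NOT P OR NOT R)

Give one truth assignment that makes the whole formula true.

P=False, Q=False, R=False, S=True, T=False, U=False

(S) is a unit clause, so S = True.
Unit propagation: (NOT T) forces T = False.
(NOT R) is a unit clause, so R = False.
(NOT Q) is a unit clause, so Q = False.
Unit propagation: (NOT U) forces U = False.
The clause (NOT P) is unit: P must be False.
Every clause has at least one true literal under this assignment.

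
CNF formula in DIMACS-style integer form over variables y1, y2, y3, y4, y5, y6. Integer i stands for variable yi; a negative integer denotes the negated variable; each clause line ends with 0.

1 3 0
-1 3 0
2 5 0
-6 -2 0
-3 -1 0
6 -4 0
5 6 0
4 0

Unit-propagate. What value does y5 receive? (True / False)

(y4) stands alone — y4 = True.
From (~y4 | y6) and y4 = True: y6 = True.
(~y6 | ~y2) with y6 = True leaves only ~y2, so y2 = False.
(y2 | y5) with y2 = False leaves only y5, so y5 = True.

True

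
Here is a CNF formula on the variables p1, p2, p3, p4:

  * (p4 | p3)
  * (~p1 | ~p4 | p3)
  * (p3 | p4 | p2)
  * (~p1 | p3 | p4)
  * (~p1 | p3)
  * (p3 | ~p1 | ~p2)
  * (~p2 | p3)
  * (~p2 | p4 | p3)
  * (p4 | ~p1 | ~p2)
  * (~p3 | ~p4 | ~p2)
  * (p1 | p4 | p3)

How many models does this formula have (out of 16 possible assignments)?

6

Satisfying assignments:
  p1=F p2=F p3=F p4=T
  p1=F p2=F p3=T p4=F
  p1=F p2=F p3=T p4=T
  p1=F p2=T p3=T p4=F
  p1=T p2=F p3=T p4=F
  p1=T p2=F p3=T p4=T
Count: 6.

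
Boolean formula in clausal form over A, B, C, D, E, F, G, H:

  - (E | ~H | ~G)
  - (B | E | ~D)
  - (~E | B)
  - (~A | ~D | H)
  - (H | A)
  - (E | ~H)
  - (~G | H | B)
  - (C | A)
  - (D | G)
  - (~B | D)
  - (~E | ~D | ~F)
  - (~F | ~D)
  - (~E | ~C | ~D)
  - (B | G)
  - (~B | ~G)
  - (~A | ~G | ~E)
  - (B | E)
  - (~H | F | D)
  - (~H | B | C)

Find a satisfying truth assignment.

A=T  B=T  C=F  D=T  E=T  F=F  G=F  H=T

Check each clause:
  1. (E | ~G | ~H) — ~G is true.
  2. (E | ~D | B) — B is true.
  3. (B | ~E) — B is true.
  4. (H | ~A | ~D) — H is true.
  5. (H | A) — H is true.
  6. (E | ~H) — E is true.
  7. (H | ~G | B) — H is true.
  8. (C | A) — A is true.
  9. (G | D) — D is true.
  10. (D | ~B) — D is true.
  11. (~F | ~D | ~E) — ~F is true.
  12. (~D | ~F) — ~F is true.
  13. (~E | ~C | ~D) — ~C is true.
  14. (B | G) — B is true.
  15. (~G | ~B) — ~G is true.
  16. (~A | ~E | ~G) — ~G is true.
  17. (E | B) — B is true.
  18. (D | ~H | F) — D is true.
  19. (~H | C | B) — B is true.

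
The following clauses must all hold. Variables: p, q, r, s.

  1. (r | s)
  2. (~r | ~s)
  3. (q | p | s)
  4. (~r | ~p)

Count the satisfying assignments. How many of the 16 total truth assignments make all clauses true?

5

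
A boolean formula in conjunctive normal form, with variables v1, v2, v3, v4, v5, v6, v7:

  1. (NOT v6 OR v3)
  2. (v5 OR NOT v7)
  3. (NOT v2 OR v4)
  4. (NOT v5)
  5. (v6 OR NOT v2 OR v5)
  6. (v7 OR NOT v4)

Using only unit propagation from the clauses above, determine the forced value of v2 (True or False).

(NOT v5) is a unit clause: v5 = False.
In (v5 OR NOT v7), v5 is now false; NOT v7 must hold, so v7 = False.
(NOT v4 OR v7): since v7 = False, the clause reduces to (NOT v4). v4 = False.
(NOT v2 OR v4) with v4 = False leaves only NOT v2, so v2 = False.

False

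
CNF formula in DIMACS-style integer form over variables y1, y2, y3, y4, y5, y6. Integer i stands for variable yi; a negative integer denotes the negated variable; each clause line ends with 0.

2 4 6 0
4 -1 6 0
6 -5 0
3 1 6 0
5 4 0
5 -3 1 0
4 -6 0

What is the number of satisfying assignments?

18

Split on y6, then y4.
  y6=T, y4=T: y2 free; 7 ways for (y1,y3,y5) × 2^1 = 14.
  y6=T, y4=F: a clause becomes empty — 0.
  y6=F, y4=T: remaining (y1,y2,y3,y5) ∈ {(T,F,F,F); (T,F,T,F); (T,T,F,F); (T,T,T,F)} — 4.
  y6=F, y4=F: a clause becomes empty — 0.
Total: 14 + 0 + 4 + 0 = 18.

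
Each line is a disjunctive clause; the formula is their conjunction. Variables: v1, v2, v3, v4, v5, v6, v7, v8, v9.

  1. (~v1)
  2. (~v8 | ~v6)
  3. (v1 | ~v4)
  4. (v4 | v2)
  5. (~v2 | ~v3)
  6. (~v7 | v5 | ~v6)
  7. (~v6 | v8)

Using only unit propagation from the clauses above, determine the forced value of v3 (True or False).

False

(~v1) stands alone — v1 = False.
In (v1 | ~v4), v1 is now false; ~v4 must hold, so v4 = False.
(v2 | v4): since v4 = False, the clause reduces to (v2). v2 = True.
(~v3 | ~v2) with v2 = True leaves only ~v3, so v3 = False.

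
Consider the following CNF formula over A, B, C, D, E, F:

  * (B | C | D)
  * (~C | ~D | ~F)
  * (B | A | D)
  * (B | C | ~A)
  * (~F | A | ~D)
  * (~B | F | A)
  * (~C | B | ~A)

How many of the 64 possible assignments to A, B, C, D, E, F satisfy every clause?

22

Case analysis on A and B:
  A=1, B=1: E free; 7 ways for (C,D,F) × 2^1 = 14.
  A=1, B=0: a clause becomes empty — 0.
  A=0, B=1: remaining (C,D,E,F) ∈ {(0,0,0,1); (0,0,1,1); (1,0,0,1); (1,0,1,1)} — 4.
  A=0, B=0: remaining (C,D,E,F) ∈ {(0,1,0,0); (0,1,1,0); (1,1,0,0); (1,1,1,0)} — 4.
Total: 14 + 0 + 4 + 4 = 22.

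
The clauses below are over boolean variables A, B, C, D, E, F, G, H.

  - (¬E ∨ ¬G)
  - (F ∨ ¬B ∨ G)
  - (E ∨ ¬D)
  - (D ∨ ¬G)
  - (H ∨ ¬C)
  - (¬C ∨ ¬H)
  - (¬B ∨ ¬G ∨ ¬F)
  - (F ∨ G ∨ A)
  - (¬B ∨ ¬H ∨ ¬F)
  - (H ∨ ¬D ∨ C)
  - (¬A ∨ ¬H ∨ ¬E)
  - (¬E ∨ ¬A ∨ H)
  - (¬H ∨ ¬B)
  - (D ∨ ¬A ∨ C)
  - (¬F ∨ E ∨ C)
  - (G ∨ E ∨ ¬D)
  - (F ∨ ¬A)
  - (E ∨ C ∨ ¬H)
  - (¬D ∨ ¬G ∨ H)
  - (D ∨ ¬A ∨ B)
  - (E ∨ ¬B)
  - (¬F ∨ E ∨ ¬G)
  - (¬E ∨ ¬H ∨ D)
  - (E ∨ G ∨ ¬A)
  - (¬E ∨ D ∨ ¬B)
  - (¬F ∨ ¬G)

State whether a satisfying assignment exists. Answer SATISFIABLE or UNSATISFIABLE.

SATISFIABLE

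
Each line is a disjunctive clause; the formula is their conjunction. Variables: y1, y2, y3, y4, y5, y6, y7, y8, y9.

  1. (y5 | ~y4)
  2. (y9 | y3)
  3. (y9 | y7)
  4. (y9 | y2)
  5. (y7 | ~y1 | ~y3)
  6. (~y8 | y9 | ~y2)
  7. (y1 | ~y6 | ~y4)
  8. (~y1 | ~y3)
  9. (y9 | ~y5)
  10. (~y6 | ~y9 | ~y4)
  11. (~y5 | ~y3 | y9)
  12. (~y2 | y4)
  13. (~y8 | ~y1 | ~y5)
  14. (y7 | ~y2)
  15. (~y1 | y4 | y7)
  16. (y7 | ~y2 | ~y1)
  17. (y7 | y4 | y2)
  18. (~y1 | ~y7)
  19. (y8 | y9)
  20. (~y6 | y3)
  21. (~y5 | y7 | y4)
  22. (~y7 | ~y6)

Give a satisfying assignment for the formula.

y1=F, y2=F, y3=T, y4=T, y5=T, y6=F, y7=F, y8=T, y9=T

Check each clause:
  1. (~y4 | y5) — y5 is true.
  2. (y3 | y9) — y9 is true.
  3. (y7 | y9) — y9 is true.
  4. (y2 | y9) — y9 is true.
  5. (y7 | ~y3 | ~y1) — ~y1 is true.
  6. (~y2 | y9 | ~y8) — y9 is true.
  7. (y1 | ~y4 | ~y6) — ~y6 is true.
  8. (~y1 | ~y3) — ~y1 is true.
  9. (~y5 | y9) — y9 is true.
  10. (~y9 | ~y4 | ~y6) — ~y6 is true.
  11. (~y5 | y9 | ~y3) — y9 is true.
  12. (~y2 | y4) — y4 is true.
  13. (~y8 | ~y5 | ~y1) — ~y1 is true.
  14. (~y2 | y7) — ~y2 is true.
  15. (~y1 | y4 | y7) — y4 is true.
  16. (~y2 | ~y1 | y7) — ~y2 is true.
  17. (y7 | y2 | y4) — y4 is true.
  18. (~y1 | ~y7) — ~y7 is true.
  19. (y8 | y9) — y8 is true.
  20. (~y6 | y3) — ~y6 is true.
  21. (y7 | ~y5 | y4) — y4 is true.
  22. (~y6 | ~y7) — ~y7 is true.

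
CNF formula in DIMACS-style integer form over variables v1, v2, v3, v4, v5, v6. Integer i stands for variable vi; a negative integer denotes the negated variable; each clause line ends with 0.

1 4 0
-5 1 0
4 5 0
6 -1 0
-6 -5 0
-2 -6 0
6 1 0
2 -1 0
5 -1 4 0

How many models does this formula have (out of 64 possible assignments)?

The models are:
  v1=0 v2=0 v3=0 v4=1 v5=0 v6=1
  v1=0 v2=0 v3=1 v4=1 v5=0 v6=1
Count: 2.

2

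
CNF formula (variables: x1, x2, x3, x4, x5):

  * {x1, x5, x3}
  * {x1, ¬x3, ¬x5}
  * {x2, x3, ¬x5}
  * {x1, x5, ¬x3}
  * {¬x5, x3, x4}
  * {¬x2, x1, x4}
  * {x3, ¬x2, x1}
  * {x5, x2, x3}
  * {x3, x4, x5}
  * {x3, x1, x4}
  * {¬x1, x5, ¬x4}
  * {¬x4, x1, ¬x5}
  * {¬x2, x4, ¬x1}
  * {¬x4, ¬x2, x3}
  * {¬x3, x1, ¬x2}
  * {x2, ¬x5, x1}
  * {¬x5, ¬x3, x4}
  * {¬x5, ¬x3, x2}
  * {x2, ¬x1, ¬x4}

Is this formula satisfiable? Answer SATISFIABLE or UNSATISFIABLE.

SATISFIABLE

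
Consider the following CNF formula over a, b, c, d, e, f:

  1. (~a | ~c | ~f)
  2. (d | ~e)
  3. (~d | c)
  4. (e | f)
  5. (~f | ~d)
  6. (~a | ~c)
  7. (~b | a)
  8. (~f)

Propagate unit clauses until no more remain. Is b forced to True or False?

False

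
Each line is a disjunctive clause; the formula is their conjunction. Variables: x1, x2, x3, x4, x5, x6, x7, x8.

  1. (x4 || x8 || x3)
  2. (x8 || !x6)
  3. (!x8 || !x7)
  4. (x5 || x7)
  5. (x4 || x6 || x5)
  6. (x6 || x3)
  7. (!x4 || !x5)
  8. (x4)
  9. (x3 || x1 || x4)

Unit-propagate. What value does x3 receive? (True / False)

(x4) stands alone — x4 = True.
In (!x4 || !x5), !x4 is now false; !x5 must hold, so x5 = False.
(x7 || x5) with x5 = False leaves only x7, so x7 = True.
In (!x7 || !x8), !x7 is now false; !x8 must hold, so x8 = False.
From (x8 || !x6) and x8 = False: x6 = False.
In (x3 || x6), x6 is now false; x3 must hold, so x3 = True.

True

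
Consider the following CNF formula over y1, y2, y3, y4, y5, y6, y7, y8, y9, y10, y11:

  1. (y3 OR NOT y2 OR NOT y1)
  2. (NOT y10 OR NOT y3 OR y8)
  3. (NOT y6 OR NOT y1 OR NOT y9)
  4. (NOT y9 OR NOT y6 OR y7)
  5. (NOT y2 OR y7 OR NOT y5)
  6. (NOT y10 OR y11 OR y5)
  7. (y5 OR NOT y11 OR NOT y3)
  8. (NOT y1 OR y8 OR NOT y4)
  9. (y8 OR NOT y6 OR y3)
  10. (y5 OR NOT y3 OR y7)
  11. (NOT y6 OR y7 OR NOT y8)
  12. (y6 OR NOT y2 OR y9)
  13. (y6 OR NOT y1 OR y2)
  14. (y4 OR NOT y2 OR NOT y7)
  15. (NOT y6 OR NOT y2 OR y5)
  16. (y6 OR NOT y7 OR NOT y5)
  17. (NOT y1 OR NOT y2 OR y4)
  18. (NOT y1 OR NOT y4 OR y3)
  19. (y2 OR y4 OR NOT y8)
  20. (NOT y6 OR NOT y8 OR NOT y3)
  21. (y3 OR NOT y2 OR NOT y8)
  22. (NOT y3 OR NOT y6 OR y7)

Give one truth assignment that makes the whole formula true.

y1 = 0, y2 = 0, y3 = 0, y4 = 1, y5 = 0, y6 = 1, y7 = 1, y8 = 1, y9 = 0, y10 = 0, y11 = 0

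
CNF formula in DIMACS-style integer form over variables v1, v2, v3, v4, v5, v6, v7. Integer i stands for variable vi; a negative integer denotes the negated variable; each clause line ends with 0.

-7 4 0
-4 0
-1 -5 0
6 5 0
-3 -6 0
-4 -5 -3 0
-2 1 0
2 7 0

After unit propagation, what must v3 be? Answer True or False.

Unit clause (~v4) sets v4 = False.
(~v7 \/ v4) with v4 = False leaves only ~v7, so v7 = False.
(v2 \/ v7) with v7 = False leaves only v2, so v2 = True.
From (v1 \/ ~v2) and v2 = True: v1 = True.
(~v5 \/ ~v1) with v1 = True leaves only ~v5, so v5 = False.
From (v6 \/ v5) and v5 = False: v6 = True.
From (~v3 \/ ~v6) and v6 = True: v3 = False.

False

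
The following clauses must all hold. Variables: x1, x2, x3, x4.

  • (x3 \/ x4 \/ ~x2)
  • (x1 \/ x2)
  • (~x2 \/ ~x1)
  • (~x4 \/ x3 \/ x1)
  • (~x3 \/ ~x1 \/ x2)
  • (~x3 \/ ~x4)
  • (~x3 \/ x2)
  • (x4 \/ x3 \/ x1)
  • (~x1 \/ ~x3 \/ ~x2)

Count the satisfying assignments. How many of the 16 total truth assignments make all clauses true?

The models are:
  x1=F x2=T x3=T x4=F
  x1=T x2=F x3=F x4=F
  x1=T x2=F x3=F x4=T
That's 3 in total.

3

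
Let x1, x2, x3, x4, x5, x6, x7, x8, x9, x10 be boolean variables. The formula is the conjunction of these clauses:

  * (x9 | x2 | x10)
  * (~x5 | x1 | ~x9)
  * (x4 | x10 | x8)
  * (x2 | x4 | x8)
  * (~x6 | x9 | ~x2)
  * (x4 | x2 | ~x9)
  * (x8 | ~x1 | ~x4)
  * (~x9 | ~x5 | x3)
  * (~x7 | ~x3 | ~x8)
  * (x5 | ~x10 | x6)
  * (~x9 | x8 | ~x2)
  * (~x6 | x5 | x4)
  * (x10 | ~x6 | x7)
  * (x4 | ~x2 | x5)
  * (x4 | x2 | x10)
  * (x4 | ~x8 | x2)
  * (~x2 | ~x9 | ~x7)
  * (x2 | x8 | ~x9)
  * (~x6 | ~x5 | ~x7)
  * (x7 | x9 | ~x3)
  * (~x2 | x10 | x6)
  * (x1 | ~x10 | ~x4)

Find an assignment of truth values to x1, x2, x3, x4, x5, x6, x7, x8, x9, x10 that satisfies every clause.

x1=0, x2=0, x3=1, x4=1, x5=0, x6=0, x7=0, x8=1, x9=1, x10=0

Try x1 = False.
Branch on x2: take x2 = False.
Try x3 = True.
The remaining clauses are satisfied by x4 = True, x5 = False, x6 = False, x7 = False, x8 = True, x9 = True, x10 = False.
Check each clause:
  1. (x10 | x9 | x2) — x9 is true.
  2. (~x5 | x1 | ~x9) — ~x5 is true.
  3. (x4 | x8 | x10) — x8 is true.
  4. (x8 | x2 | x4) — x8 is true.
  5. (~x2 | x9 | ~x6) — x9 is true.
  6. (~x9 | x2 | x4) — x4 is true.
  7. (~x1 | ~x4 | x8) — x8 is true.
  8. (~x5 | x3 | ~x9) — x3 is true.
  9. (~x3 | ~x7 | ~x8) — ~x7 is true.
  10. (~x10 | x5 | x6) — ~x10 is true.
  11. (~x2 | x8 | ~x9) — x8 is true.
  12. (x5 | x4 | ~x6) — ~x6 is true.
  13. (~x6 | x10 | x7) — ~x6 is true.
  14. (x5 | x4 | ~x2) — x4 is true.
  15. (x10 | x2 | x4) — x4 is true.
  16. (~x8 | x2 | x4) — x4 is true.
  17. (~x9 | ~x2 | ~x7) — ~x7 is true.
  18. (x8 | ~x9 | x2) — x8 is true.
  19. (~x6 | ~x7 | ~x5) — ~x7 is true.
  20. (x7 | x9 | ~x3) — x9 is true.
  21. (x10 | x6 | ~x2) — ~x2 is true.
  22. (~x10 | ~x4 | x1) — ~x10 is true.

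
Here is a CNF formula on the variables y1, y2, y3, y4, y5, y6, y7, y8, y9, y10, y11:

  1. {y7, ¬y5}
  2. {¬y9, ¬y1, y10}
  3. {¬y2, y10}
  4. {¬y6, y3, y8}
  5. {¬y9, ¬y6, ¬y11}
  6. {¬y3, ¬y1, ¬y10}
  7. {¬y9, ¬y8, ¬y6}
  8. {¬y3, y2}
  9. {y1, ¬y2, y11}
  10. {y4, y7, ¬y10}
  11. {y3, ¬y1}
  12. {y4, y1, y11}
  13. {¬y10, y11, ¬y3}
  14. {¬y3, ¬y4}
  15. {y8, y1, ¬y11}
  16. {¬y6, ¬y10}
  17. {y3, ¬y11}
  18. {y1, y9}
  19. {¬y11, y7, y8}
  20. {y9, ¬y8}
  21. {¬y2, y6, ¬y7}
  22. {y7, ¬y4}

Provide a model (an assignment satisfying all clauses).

y1=F, y2=F, y3=F, y4=T, y5=F, y6=F, y7=T, y8=F, y9=T, y10=F, y11=F

Check each clause:
  1. {y7, ¬y5} — ¬y5 is true.
  2. {¬y1, ¬y9, y10} — ¬y1 is true.
  3. {¬y2, y10} — ¬y2 is true.
  4. {y3, ¬y6, y8} — ¬y6 is true.
  5. {¬y6, ¬y9, ¬y11} — ¬y6 is true.
  6. {¬y3, ¬y10, ¬y1} — ¬y3 is true.
  7. {¬y9, ¬y6, ¬y8} — ¬y8 is true.
  8. {y2, ¬y3} — ¬y3 is true.
  9. {y11, y1, ¬y2} — ¬y2 is true.
  10. {¬y10, y7, y4} — y4 is true.
  11. {y3, ¬y1} — ¬y1 is true.
  12. {y1, y11, y4} — y4 is true.
  13. {¬y10, ¬y3, y11} — ¬y3 is true.
  14. {¬y4, ¬y3} — ¬y3 is true.
  15. {y1, ¬y11, y8} — ¬y11 is true.
  16. {¬y10, ¬y6} — ¬y6 is true.
  17. {y3, ¬y11} — ¬y11 is true.
  18. {y9, y1} — y9 is true.
  19. {y7, y8, ¬y11} — ¬y11 is true.
  20. {y9, ¬y8} — ¬y8 is true.
  21. {y6, ¬y2, ¬y7} — ¬y2 is true.
  22. {¬y4, y7} — y7 is true.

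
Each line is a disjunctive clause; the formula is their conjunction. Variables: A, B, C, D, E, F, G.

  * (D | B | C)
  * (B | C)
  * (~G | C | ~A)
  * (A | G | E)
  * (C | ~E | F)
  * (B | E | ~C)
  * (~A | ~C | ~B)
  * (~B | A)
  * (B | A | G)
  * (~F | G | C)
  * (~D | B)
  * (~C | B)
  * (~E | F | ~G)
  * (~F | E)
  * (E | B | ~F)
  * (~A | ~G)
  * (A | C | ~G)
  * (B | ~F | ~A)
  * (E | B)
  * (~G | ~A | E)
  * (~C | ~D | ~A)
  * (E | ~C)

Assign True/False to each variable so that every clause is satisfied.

A = True, B = True, C = False, D = False, E = False, F = False, G = False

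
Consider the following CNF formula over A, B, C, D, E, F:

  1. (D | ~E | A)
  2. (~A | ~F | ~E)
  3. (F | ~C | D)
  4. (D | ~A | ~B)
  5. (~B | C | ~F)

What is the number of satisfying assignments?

34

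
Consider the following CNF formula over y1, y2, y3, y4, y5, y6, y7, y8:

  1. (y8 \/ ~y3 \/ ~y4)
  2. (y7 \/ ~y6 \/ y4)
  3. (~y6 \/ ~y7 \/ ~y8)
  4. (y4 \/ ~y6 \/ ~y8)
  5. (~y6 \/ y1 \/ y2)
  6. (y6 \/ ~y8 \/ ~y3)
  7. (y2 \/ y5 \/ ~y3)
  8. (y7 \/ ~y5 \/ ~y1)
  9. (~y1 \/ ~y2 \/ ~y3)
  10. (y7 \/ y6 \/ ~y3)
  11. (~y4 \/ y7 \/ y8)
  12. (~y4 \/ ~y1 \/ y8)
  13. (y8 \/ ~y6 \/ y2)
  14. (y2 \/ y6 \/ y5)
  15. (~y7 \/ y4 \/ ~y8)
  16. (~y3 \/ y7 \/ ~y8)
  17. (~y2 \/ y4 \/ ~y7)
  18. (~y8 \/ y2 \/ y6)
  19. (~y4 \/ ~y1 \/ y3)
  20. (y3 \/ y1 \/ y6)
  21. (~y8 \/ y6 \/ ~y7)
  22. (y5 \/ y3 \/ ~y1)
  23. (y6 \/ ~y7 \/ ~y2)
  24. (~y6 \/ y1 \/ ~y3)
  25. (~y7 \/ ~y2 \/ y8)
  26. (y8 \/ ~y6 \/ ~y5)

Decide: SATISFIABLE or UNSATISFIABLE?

Set y1 = True and propagate.
Branch on y2: take y2 = False.
Try y3 = True.
  then y5 is forced to True.
  then y7 is forced to True.
The remaining clauses are satisfied by y4 = False, y6 = False, y8 = False.
Every clause has at least one true literal under this assignment.
So y1=1, y2=0, y3=1, y4=0, y5=1, y6=0, y7=1, y8=0 is a satisfying assignment.

SATISFIABLE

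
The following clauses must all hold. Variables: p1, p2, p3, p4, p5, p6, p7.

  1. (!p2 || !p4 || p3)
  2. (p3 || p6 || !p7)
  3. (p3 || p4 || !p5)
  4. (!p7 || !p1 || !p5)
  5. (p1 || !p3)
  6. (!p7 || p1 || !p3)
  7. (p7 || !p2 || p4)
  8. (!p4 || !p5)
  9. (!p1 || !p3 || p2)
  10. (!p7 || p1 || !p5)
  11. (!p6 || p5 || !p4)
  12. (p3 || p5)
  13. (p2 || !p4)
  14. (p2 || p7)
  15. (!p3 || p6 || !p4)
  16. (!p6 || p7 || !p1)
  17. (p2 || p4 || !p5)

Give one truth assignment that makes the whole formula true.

Set p1 = True and propagate.
Try p2 = True.
Set p3 = True and propagate.
The remaining clauses are satisfied by p4 = False, p5 = False, p6 = True, p7 = True.
Every clause has at least one true literal under this assignment.
Check each clause:
  1. (p3 || !p4 || !p2) — p3 is true.
  2. (!p7 || p3 || p6) — p3 is true.
  3. (!p5 || p3 || p4) — p3 is true.
  4. (!p5 || !p7 || !p1) — !p5 is true.
  5. (!p3 || p1) — p1 is true.
  6. (!p7 || !p3 || p1) — p1 is true.
  7. (p7 || p4 || !p2) — p7 is true.
  8. (!p5 || !p4) — !p5 is true.
  9. (p2 || !p3 || !p1) — p2 is true.
  10. (!p5 || !p7 || p1) — !p5 is true.
  11. (p5 || !p6 || !p4) — !p4 is true.
  12. (p3 || p5) — p3 is true.
  13. (!p4 || p2) — p2 is true.
  14. (p2 || p7) — p2 is true.
  15. (!p3 || !p4 || p6) — !p4 is true.
  16. (p7 || !p1 || !p6) — p7 is true.
  17. (!p5 || p2 || p4) — p2 is true.

p1=True, p2=True, p3=True, p4=False, p5=False, p6=True, p7=True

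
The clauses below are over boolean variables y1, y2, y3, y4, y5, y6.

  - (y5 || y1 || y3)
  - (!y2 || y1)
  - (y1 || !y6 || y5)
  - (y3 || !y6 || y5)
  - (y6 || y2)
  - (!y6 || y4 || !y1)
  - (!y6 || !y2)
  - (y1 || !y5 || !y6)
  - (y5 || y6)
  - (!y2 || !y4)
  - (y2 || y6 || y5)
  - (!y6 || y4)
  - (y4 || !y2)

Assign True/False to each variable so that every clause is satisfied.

Branch on y1: take y1 = True.
For the remaining variables, y2 = False, y3 = False, y4 = True, y5 = True, y6 = True works.

y1=True, y2=False, y3=False, y4=True, y5=True, y6=True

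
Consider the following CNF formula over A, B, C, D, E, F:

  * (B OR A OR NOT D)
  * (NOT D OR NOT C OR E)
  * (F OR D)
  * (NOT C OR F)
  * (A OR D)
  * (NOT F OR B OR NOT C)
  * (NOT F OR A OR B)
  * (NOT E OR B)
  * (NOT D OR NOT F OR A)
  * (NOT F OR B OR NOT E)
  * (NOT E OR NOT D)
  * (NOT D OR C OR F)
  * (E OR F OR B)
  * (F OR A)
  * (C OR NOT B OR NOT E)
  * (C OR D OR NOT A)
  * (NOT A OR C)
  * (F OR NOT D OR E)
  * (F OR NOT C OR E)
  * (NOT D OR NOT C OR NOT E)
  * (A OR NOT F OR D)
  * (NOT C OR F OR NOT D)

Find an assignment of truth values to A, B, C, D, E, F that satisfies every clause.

Branch on A: take A = True.
  then C is forced to True.
  then F is forced to True.
  then B is forced to True.
Try D = False.
E is now unconstrained; take E = True.

A=True, B=True, C=True, D=False, E=True, F=True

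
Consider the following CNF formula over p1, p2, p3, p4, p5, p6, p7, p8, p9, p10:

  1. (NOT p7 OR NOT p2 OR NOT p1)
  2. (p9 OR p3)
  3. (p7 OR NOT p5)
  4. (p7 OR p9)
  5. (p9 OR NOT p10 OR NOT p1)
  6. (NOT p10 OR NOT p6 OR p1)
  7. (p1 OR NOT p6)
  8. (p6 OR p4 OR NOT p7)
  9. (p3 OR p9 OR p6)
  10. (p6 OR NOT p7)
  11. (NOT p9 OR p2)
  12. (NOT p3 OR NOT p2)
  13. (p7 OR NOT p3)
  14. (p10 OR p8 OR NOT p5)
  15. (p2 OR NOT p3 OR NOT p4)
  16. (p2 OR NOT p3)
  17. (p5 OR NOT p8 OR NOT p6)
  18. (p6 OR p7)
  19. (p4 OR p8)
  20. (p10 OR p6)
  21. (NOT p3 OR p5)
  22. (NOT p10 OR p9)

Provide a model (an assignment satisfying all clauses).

p1=True, p2=True, p3=False, p4=True, p5=False, p6=True, p7=False, p8=False, p9=True, p10=False

Branch on p1: take p1 = True.
Branch on p2: take p2 = True.
  then p7 is forced to False.
  then p5 is forced to False.
  then p9 is forced to True.
  then p3 is forced to False.
  then p6 is forced to True.
  then p8 is forced to False.
  then p4 is forced to True.
p10 is now unconstrained; take p10 = False.
Every clause has at least one true literal under this assignment.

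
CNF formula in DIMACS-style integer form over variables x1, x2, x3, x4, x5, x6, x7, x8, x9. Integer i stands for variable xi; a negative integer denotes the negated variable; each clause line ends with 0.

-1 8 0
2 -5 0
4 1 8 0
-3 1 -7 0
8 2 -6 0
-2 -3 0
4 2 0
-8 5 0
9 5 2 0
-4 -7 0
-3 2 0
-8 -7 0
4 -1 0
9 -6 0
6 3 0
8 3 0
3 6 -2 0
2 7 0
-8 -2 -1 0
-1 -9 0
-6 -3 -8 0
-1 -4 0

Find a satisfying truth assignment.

Try x1 = False.
For the remaining variables, x2 = True, x3 = False, x4 = False, x5 = True, x6 = True, x7 = False, x8 = True, x9 = True works.

x1=False  x2=True  x3=False  x4=False  x5=True  x6=True  x7=False  x8=True  x9=True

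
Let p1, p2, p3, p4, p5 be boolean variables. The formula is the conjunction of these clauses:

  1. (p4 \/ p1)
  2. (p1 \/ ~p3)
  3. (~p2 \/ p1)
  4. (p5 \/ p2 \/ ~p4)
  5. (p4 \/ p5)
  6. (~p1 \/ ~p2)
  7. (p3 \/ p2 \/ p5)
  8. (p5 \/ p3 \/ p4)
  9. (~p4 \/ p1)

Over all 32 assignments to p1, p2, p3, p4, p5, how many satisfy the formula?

Satisfying assignments:
  p1=T p2=F p3=F p4=F p5=T
  p1=T p2=F p3=F p4=T p5=T
  p1=T p2=F p3=T p4=F p5=T
  p1=T p2=F p3=T p4=T p5=T
That's 4 in total.

4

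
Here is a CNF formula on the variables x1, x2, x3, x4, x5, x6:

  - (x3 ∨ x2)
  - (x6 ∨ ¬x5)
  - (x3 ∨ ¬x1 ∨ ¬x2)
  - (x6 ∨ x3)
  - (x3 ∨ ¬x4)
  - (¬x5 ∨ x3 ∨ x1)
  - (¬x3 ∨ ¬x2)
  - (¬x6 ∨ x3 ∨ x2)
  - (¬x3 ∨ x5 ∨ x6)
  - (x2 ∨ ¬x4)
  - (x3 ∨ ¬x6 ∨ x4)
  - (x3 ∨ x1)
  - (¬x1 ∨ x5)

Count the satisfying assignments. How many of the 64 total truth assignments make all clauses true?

The models are:
  x1=F x2=F x3=T x4=F x5=F x6=T
  x1=F x2=F x3=T x4=F x5=T x6=T
  x1=T x2=F x3=T x4=F x5=T x6=T
Count: 3.

3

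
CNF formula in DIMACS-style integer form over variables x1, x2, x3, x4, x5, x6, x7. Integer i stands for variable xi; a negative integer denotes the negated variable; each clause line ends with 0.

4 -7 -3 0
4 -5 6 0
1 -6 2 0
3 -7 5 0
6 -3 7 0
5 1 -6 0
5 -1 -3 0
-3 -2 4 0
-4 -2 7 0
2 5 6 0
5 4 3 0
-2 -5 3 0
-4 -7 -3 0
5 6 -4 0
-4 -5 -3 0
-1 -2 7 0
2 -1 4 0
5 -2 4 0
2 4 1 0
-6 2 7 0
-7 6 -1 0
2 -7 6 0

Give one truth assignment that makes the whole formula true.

x1=True  x2=False  x3=False  x4=True  x5=True  x6=False  x7=False

Check each clause:
  1. (¬x7 ∨ ¬x3 ∨ x4) — ¬x7 is true.
  2. (x6 ∨ x4 ∨ ¬x5) — x4 is true.
  3. (¬x6 ∨ x1 ∨ x2) — x1 is true.
  4. (x5 ∨ x3 ∨ ¬x7) — ¬x7 is true.
  5. (x7 ∨ x6 ∨ ¬x3) — ¬x3 is true.
  6. (x1 ∨ ¬x6 ∨ x5) — x1 is true.
  7. (¬x1 ∨ ¬x3 ∨ x5) — x5 is true.
  8. (¬x2 ∨ ¬x3 ∨ x4) — x4 is true.
  9. (¬x2 ∨ ¬x4 ∨ x7) — ¬x2 is true.
  10. (x6 ∨ x5 ∨ x2) — x5 is true.
  11. (x4 ∨ x3 ∨ x5) — x4 is true.
  12. (x3 ∨ ¬x2 ∨ ¬x5) — ¬x2 is true.
  13. (¬x4 ∨ ¬x7 ∨ ¬x3) — ¬x7 is true.
  14. (¬x4 ∨ x5 ∨ x6) — x5 is true.
  15. (¬x5 ∨ ¬x4 ∨ ¬x3) — ¬x3 is true.
  16. (¬x2 ∨ x7 ∨ ¬x1) — ¬x2 is true.
  17. (x2 ∨ x4 ∨ ¬x1) — x4 is true.
  18. (¬x2 ∨ x5 ∨ x4) — x4 is true.
  19. (x4 ∨ x2 ∨ x1) — x1 is true.
  20. (x7 ∨ x2 ∨ ¬x6) — ¬x6 is true.
  21. (¬x7 ∨ ¬x1 ∨ x6) — ¬x7 is true.
  22. (x6 ∨ x2 ∨ ¬x7) — ¬x7 is true.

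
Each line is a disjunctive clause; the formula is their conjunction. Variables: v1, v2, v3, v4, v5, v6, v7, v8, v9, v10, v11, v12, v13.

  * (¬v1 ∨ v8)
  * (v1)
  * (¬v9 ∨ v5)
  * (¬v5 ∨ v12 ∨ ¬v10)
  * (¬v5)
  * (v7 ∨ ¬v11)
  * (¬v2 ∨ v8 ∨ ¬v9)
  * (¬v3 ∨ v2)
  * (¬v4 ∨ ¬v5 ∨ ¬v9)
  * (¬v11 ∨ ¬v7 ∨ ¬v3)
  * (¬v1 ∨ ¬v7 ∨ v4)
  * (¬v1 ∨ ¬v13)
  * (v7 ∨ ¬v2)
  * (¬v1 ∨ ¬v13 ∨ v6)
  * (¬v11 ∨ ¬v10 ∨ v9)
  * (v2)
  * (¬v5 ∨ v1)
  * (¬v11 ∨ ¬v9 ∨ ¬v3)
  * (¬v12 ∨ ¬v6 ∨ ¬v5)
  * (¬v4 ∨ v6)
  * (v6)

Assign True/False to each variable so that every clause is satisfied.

Unit propagation: (v1) forces v1 = True.
The clause (v8) is unit: v8 must be True.
(¬v5) is a unit clause, so v5 = False.
The clause (¬v9) is unit: v9 must be False.
(¬v13) is a unit clause, so v13 = False.
Unit propagation: (v2) forces v2 = True.
Unit propagation: (v7) forces v7 = True.
The clause (v4) is unit: v4 must be True.
(v6) is a unit clause, so v6 = True.
v3 occurs only negated in the remaining clauses — set v3 = False.
Pure literal: v10 appears only negated; assign v10 = False.
v11, v12 are now unconstrained; take v11 = False, v12 = False.
Every clause has at least one true literal under this assignment.
Check each clause:
  1. (v8 ∨ ¬v1) — v8 is true.
  2. (v1) — v1 is true.
  3. (v5 ∨ ¬v9) — ¬v9 is true.
  4. (¬v10 ∨ v12 ∨ ¬v5) — ¬v5 is true.
  5. (¬v5) — ¬v5 is true.
  6. (v7 ∨ ¬v11) — ¬v11 is true.
  7. (¬v9 ∨ ¬v2 ∨ v8) — v8 is true.
  8. (¬v3 ∨ v2) — v2 is true.
  9. (¬v9 ∨ ¬v5 ∨ ¬v4) — ¬v5 is true.
  10. (¬v11 ∨ ¬v3 ∨ ¬v7) — ¬v3 is true.
  11. (v4 ∨ ¬v1 ∨ ¬v7) — v4 is true.
  12. (¬v13 ∨ ¬v1) — ¬v13 is true.
  13. (v7 ∨ ¬v2) — v7 is true.
  14. (v6 ∨ ¬v13 ∨ ¬v1) — ¬v13 is true.
  15. (¬v10 ∨ ¬v11 ∨ v9) — ¬v11 is true.
  16. (v2) — v2 is true.
  17. (¬v5 ∨ v1) — v1 is true.
  18. (¬v11 ∨ ¬v3 ∨ ¬v9) — ¬v3 is true.
  19. (¬v5 ∨ ¬v6 ∨ ¬v12) — ¬v5 is true.
  20. (v6 ∨ ¬v4) — v6 is true.
  21. (v6) — v6 is true.

v1=T, v2=T, v3=F, v4=T, v5=F, v6=T, v7=T, v8=T, v9=F, v10=F, v11=F, v12=F, v13=F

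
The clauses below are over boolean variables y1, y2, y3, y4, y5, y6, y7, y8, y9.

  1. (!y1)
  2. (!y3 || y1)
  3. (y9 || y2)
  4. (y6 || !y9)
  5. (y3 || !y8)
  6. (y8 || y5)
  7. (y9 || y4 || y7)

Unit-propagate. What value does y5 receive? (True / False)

(!y1) stands alone — y1 = False.
(!y3 || y1): since y1 = False, the clause reduces to (!y3). y3 = False.
From (y3 || !y8) and y3 = False: y8 = False.
From (y5 || y8) and y8 = False: y5 = True.

True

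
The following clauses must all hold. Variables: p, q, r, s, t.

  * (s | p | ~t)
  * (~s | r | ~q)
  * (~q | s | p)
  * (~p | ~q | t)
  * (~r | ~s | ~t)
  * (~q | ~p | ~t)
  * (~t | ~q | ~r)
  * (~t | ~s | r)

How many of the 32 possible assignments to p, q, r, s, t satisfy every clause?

11

Split on t, then q.
  t=1, q=1: a clause becomes empty — 0.
  t=1, q=0: remaining (p,r,s) ∈ {(1,0,0); (1,1,0)} — 2.
  t=0, q=1: remaining (p,r,s) ∈ {(0,1,1)} — 1.
  t=0, q=0: p, r, s free → 2^3 = 8.
Total: 0 + 2 + 1 + 8 = 11.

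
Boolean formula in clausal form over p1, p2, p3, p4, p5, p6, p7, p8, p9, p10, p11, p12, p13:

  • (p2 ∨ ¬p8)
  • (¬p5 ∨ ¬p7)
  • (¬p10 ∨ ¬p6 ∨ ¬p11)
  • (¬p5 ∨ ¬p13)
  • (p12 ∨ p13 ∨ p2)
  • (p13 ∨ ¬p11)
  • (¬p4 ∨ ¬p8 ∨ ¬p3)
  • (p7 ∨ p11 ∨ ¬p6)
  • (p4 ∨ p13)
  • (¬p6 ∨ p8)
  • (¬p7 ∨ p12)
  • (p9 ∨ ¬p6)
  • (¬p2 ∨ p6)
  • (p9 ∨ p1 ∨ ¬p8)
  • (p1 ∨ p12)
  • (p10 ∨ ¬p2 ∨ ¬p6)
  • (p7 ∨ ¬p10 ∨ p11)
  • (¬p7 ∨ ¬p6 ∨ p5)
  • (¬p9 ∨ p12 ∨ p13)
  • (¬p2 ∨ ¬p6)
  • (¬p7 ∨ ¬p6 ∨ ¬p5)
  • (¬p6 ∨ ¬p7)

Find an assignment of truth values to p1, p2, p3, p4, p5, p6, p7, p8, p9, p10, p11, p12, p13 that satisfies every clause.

p1=False, p2=False, p3=False, p4=False, p5=False, p6=False, p7=False, p8=False, p9=True, p10=False, p11=False, p12=True, p13=True

Check each clause:
  1. (¬p8 ∨ p2) — ¬p8 is true.
  2. (¬p7 ∨ ¬p5) — ¬p7 is true.
  3. (¬p6 ∨ ¬p11 ∨ ¬p10) — ¬p6 is true.
  4. (¬p13 ∨ ¬p5) — ¬p5 is true.
  5. (p13 ∨ p12 ∨ p2) — p12 is true.
  6. (¬p11 ∨ p13) — ¬p11 is true.
  7. (¬p3 ∨ ¬p4 ∨ ¬p8) — ¬p8 is true.
  8. (p11 ∨ ¬p6 ∨ p7) — ¬p6 is true.
  9. (p13 ∨ p4) — p13 is true.
  10. (p8 ∨ ¬p6) — ¬p6 is true.
  11. (p12 ∨ ¬p7) — ¬p7 is true.
  12. (p9 ∨ ¬p6) — p9 is true.
  13. (¬p2 ∨ p6) — ¬p2 is true.
  14. (p1 ∨ p9 ∨ ¬p8) — ¬p8 is true.
  15. (p1 ∨ p12) — p12 is true.
  16. (¬p2 ∨ p10 ∨ ¬p6) — ¬p6 is true.
  17. (p11 ∨ ¬p10 ∨ p7) — ¬p10 is true.
  18. (p5 ∨ ¬p6 ∨ ¬p7) — ¬p7 is true.
  19. (p13 ∨ p12 ∨ ¬p9) — p12 is true.
  20. (¬p6 ∨ ¬p2) — ¬p6 is true.
  21. (¬p6 ∨ ¬p7 ∨ ¬p5) — ¬p7 is true.
  22. (¬p7 ∨ ¬p6) — ¬p7 is true.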